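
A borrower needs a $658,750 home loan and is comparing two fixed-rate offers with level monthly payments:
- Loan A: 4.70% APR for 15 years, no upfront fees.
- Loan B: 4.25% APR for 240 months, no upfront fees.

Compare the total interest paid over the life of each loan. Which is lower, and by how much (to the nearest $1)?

Loan A: at 4.70% the monthly rate is 0.0039167, so the payment is 658,750 × 0.0039167 / (1 − 1.0039167^−180) = $5,106.99.
Total interest on Loan A = 180 × $5,106.99 − $658,750 = $260,508.20.
Loan B: at 4.25% the monthly rate is 0.0035417, so the payment is 658,750 × 0.0035417 / (1 − 1.0035417^−240) = $4,079.21.
Total interest on Loan B = 240 × $4,079.21 − $658,750 = $320,260.40.
Loan A is lower by $59,752.20.

Loan A by $59,752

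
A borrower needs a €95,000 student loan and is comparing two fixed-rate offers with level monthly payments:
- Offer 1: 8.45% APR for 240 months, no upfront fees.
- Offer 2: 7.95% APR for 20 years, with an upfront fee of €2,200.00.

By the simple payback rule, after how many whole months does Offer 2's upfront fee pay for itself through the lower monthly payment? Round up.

Offer 1: at 8.45% the monthly rate is 0.0070417, so the payment is 95,000 × 0.0070417 / (1 − 1.0070417^−240) = €821.43.
Offer 2: monthly rate = 7.95%/12 = 0.0066250; payment = 95,000 × 0.0066250 / (1 − (1+0.0066250)^−240) = €791.66.
Monthly savings = €821.43 − €791.66 = €29.77.
Break-even = €2,200.00 / €29.77 = 73.90 → 74 months.

74 months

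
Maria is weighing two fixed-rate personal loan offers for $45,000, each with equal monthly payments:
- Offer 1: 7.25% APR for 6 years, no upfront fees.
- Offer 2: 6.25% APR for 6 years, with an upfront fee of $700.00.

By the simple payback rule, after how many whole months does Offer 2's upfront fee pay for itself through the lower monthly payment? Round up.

Offer 1: at 7.25% the monthly rate is 0.0060417, so the payment is 45,000 × 0.0060417 / (1 − 1.0060417^−72) = $772.62.
Offer 2: monthly rate = 6.25%/12 = 0.0052083; payment = 45,000 × 0.0052083 / (1 − (1+0.0052083)^−72) = $751.10.
Monthly savings = $772.62 − $751.10 = $21.52.
Break-even = $700.00 / $21.52 = 32.53 → 33 months.

33 months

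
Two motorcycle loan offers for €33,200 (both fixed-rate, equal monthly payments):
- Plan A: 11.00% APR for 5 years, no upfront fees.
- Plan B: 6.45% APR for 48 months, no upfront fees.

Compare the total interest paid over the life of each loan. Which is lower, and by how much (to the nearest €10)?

Plan A: monthly rate = 11%/12 = 0.0091667; payment = 33,200 × 0.0091667 / (1 − (1+0.0091667)^−60) = €721.85.
Total interest on Plan A = 60 × €721.85 − €33,200 = €10,111.00.
Plan B: monthly rate = 6.45%/12 = 0.0053750; payment = 33,200 × 0.0053750 / (1 − (1+0.0053750)^−48) = €786.57.
Total interest on Plan B = 48 × €786.57 − €33,200 = €4,555.36.
Plan B is lower by €5,555.64.

Plan B by €5,560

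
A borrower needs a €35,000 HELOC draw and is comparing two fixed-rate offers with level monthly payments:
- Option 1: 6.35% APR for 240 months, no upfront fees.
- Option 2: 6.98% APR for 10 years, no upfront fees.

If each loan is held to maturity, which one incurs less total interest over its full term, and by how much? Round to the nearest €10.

Option 1: monthly rate = 6.35%/12 = 0.0052917; payment = 35,000 × 0.0052917 / (1 − (1+0.0052917)^−240) = €257.87.
Total interest on Option 1 = 240 × €257.87 − €35,000 = €26,888.80.
Option 2: at 6.98% the monthly rate is 0.0058167, so the payment is 35,000 × 0.0058167 / (1 − 1.0058167^−120) = €406.02.
Total interest on Option 2 = 120 × €406.02 − €35,000 = €13,722.40.
Option 2 is lower by €13,166.40.

Option 2 by €13,170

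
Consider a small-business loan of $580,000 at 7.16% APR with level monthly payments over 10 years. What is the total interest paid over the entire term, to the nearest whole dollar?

$233,866

Monthly rate = 7.16%/12 = 0.0059667; payment = 580,000 × 0.0059667 / (1 − (1+0.0059667)^−120) = $6,782.22.
Total paid = 120 × $6,782.22 = $813,866.40; interest = $813,866.40 − $580,000 = $233,866.40.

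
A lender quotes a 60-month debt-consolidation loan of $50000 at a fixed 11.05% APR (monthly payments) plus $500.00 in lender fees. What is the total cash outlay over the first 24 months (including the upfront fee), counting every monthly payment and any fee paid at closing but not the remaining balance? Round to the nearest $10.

$26,620

At 11.05% the monthly rate is 0.0092083, so the payment is 50,000 × 0.0092083 / (1 − 1.0092083^−60) = $1,088.37.
Total outlay = 24 × $1,088.37 + $500.00 = $26,620.88.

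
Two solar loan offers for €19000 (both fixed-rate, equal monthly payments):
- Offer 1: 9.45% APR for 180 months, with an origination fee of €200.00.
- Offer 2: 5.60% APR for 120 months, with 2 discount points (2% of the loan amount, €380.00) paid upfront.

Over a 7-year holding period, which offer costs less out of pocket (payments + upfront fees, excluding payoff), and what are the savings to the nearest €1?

Offer 1: monthly rate = 9.45%/12 = 0.0078750; payment = 19,000 × 0.0078750 / (1 − (1+0.0078750)^−180) = €197.83.
Offer 2: at 5.60% the monthly rate is 0.0046667, so the payment is 19,000 × 0.0046667 / (1 − 1.0046667^−120) = €207.14.
Over 84 months: Offer 1 costs 84 × €197.83 + €200.00 = €16,817.72; Offer 2 costs 84 × €207.14 + €380.00 = €17,779.76.
Offer 1 is cheaper by €17,779.76 − €16,817.72 = €962.04.

Offer 1 by €962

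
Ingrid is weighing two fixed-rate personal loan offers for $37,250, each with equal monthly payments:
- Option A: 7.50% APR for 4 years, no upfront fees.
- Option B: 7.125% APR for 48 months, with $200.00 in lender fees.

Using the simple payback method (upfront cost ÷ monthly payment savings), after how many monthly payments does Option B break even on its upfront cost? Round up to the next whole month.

31 months

Option A: monthly rate = 7.5%/12 = 0.0062500; payment = 37,250 × 0.0062500 / (1 − (1+0.0062500)^−48) = $900.66.
Option B: at 7.125% the monthly rate is 0.0059375, so the payment is 37,250 × 0.0059375 / (1 − 1.0059375^−48) = $894.16.
Monthly savings = $900.66 − $894.16 = $6.50.
Break-even = $200.00 / $6.50 = 30.77 → 31 months.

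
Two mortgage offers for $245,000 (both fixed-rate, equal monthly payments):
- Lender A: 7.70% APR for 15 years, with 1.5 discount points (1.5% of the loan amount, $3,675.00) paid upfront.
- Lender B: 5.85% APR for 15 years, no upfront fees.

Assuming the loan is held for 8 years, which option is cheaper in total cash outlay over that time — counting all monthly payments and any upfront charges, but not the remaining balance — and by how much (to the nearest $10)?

Lender B by $27,820

Lender A: monthly rate = 7.7%/12 = 0.0064167; payment = 245,000 × 0.0064167 / (1 − (1+0.0064167)^−180) = $2,299.11.
Lender B: at 5.85% the monthly rate is 0.0048750, so the payment is 245,000 × 0.0048750 / (1 − 1.0048750^−180) = $2,047.65.
Over 96 months: Lender A costs 96 × $2,299.11 + $3,675.00 = $224,389.56; Lender B costs 96 × $2,047.65 = $196,574.40.
Lender B is cheaper by $224,389.56 − $196,574.40 = $27,815.16.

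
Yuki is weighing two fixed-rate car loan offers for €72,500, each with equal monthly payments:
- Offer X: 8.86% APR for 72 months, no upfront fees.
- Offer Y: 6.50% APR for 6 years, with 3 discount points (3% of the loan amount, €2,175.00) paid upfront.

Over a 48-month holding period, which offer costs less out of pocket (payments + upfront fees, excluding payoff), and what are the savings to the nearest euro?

Offer Y by €1,814

Offer X: monthly rate = 8.86%/12 = 0.0073833; payment = 72,500 × 0.0073833 / (1 − (1+0.0073833)^−72) = €1,301.82.
Offer Y: at 6.50% the monthly rate is 0.0054167, so the payment is 72,500 × 0.0054167 / (1 − 1.0054167^−72) = €1,218.72.
Over 48 months: Offer X costs 48 × €1,301.82 = €62,487.36; Offer Y costs 48 × €1,218.72 + €2,175.00 = €60,673.56.
Offer Y is cheaper by €62,487.36 − €60,673.56 = €1,813.80.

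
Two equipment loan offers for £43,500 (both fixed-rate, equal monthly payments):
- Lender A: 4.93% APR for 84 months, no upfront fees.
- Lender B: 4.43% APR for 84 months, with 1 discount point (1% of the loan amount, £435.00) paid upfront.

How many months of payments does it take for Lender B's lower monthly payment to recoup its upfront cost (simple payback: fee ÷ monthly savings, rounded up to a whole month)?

Lender A: at 4.93% the monthly rate is 0.0041083, so the payment is 43,500 × 0.0041083 / (1 − 1.0041083^−84) = £613.40.
Lender B: monthly rate = 4.43%/12 = 0.0036917; payment = 43,500 × 0.0036917 / (1 − (1+0.0036917)^−84) = £603.24.
Monthly savings = £613.40 − £603.24 = £10.16.
Break-even = £435.00 / £10.16 = 42.81 → 43 months.

43 months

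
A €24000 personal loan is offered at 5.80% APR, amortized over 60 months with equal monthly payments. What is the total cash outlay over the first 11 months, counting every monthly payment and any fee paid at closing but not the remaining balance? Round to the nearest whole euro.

Monthly rate = 5.8%/12 = 0.0048333; payment = 24,000 × 0.0048333 / (1 − (1+0.0048333)^−60) = €461.76.
Total outlay = 11 × €461.76 = €5,079.36.

€5,079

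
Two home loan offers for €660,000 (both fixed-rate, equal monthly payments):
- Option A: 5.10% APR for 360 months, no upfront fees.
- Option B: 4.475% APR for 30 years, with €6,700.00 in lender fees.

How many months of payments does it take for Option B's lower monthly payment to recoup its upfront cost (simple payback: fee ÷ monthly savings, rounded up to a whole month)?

27 months

Option A: at 5.10% the monthly rate is 0.0042500, so the payment is 660,000 × 0.0042500 / (1 − 1.0042500^−360) = €3,583.47.
Option B: at 4.475% the monthly rate is 0.0037292, so the payment is 660,000 × 0.0037292 / (1 − 1.0037292^−360) = €3,334.33.
Monthly savings = €3,583.47 − €3,334.33 = €249.14.
Break-even = €6,700.00 / €249.14 = 26.89 → 27 months.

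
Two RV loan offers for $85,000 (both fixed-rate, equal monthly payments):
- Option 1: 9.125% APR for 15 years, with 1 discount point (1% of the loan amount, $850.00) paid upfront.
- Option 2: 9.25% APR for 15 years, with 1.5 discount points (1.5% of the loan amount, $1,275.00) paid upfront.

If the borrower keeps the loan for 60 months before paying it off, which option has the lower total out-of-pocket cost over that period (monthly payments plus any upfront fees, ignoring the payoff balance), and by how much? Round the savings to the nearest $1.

Option 1: monthly rate = 9.125%/12 = 0.0076042; payment = 85,000 × 0.0076042 / (1 − (1+0.0076042)^−180) = $868.46.
Option 2: at 9.25% the monthly rate is 0.0077083, so the payment is 85,000 × 0.0077083 / (1 − 1.0077083^−180) = $874.81.
Over 60 months: Option 1 costs 60 × $868.46 + $850.00 = $52,957.60; Option 2 costs 60 × $874.81 + $1,275.00 = $53,763.60.
Option 1 is cheaper by $53,763.60 − $52,957.60 = $806.00.

Option 1 by $806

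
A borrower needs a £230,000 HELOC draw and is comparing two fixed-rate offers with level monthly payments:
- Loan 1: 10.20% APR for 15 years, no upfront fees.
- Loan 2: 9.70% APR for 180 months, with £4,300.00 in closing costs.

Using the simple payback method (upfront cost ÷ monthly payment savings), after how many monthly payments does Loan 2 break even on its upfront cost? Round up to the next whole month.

62 months

Loan 1: at 10.20% the monthly rate is 0.0085000, so the payment is 230,000 × 0.0085000 / (1 − 1.0085000^−180) = £2,499.81.
Loan 2: monthly rate = 9.7%/12 = 0.0080833; payment = 230,000 × 0.0080833 / (1 − (1+0.0080833)^−180) = £2,429.55.
Monthly savings = £2,499.81 − £2,429.55 = £70.26.
Break-even = £4,300.00 / £70.26 = 61.20 → 62 months.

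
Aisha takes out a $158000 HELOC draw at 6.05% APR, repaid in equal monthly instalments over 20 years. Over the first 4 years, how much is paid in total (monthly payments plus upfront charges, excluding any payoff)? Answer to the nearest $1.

$54,553

Monthly rate = 6.05%/12 = 0.0050417; payment = 158,000 × 0.0050417 / (1 − (1+0.0050417)^−240) = $1,136.52.
Total outlay = 48 × $1,136.52 = $54,552.96.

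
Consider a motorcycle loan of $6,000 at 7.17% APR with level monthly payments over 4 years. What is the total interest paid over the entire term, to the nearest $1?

$919

Monthly rate = 7.17%/12 = 0.0059750; payment = 6,000 × 0.0059750 / (1 − (1+0.0059750)^−48) = $144.15.
Total paid = 48 × $144.15 = $6,919.20; interest = $6,919.20 − $6,000 = $919.20.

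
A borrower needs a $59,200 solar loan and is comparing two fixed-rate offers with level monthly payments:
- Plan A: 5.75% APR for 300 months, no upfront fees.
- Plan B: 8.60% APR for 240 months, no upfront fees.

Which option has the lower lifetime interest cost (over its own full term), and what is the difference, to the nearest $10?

Plan A by $12,470

Plan A: at 5.75% the monthly rate is 0.0047917, so the payment is 59,200 × 0.0047917 / (1 − 1.0047917^−300) = $372.43.
Total interest on Plan A = 300 × $372.43 − $59,200 = $52,529.00.
Plan B: at 8.60% the monthly rate is 0.0071667, so the payment is 59,200 × 0.0071667 / (1 − 1.0071667^−240) = $517.50.
Total interest on Plan B = 240 × $517.50 − $59,200 = $65,000.00.
Plan A is lower by $12,471.00.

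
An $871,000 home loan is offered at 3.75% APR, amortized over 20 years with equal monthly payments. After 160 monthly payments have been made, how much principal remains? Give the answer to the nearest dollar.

With monthly rate i = 3.75%/12 = 0.0031250, the balance after k of n payments is P · [(1+i)^n − (1+i)^k] / [(1+i)^n − 1].
(1+0.0031250)^240 = 2.11452576 and (1+0.0031250)^160 = 1.64743639, so the balance is 871,000 × (2.11452576 − 1.64743639) / (2.11452576 − 1) = $365,029.56.

$365,030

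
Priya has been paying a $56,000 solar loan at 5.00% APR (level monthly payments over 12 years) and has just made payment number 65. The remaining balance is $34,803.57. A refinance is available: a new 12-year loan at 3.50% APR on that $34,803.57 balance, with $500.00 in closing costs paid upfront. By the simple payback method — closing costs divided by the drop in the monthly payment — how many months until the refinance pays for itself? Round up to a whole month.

3 months

Current payment = 56,000 × 5%/12 / (1 − (1+0.0041667)^−144) = $517.94.
Refinanced payment = 34,803.57 × 0.0029167 / (1 − (1+0.0029167)^−144) = $296.34.
Monthly savings = $517.94 − $296.34 = $221.60.
Break-even = $500.00 / $221.60 = 2.26 → 3 months.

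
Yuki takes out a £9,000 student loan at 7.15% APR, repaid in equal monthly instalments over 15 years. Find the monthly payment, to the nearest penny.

£81.65

At 7.15% the monthly rate is 0.0059583, so the payment is 9,000 × 0.0059583 / (1 − 1.0059583^−180) = £81.65.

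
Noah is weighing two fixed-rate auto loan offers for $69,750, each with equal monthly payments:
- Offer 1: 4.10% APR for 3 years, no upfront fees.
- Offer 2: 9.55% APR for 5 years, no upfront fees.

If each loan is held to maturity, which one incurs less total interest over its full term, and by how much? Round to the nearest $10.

Offer 1 by $13,750

Offer 1: monthly rate = 4.1%/12 = 0.0034167; payment = 69,750 × 0.0034167 / (1 − (1+0.0034167)^−36) = $2,062.40.
Total interest on Offer 1 = 36 × $2,062.40 − $69,750 = $4,496.40.
Offer 2: monthly rate = 9.55%/12 = 0.0079583; payment = 69,750 × 0.0079583 / (1 − (1+0.0079583)^−60) = $1,466.58.
Total interest on Offer 2 = 60 × $1,466.58 − $69,750 = $18,244.80.
Offer 1 is lower by $13,748.40.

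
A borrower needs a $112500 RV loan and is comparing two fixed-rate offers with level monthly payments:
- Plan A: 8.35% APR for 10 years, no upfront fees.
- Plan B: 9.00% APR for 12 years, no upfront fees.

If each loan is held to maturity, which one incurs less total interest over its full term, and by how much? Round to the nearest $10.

Plan A by $18,060

Plan A: monthly rate = 8.35%/12 = 0.0069583; payment = 112,500 × 0.0069583 / (1 − (1+0.0069583)^−120) = $1,385.83.
Total interest on Plan A = 120 × $1,385.83 − $112,500 = $53,799.60.
Plan B: monthly rate = 9%/12 = 0.0075000; payment = 112,500 × 0.0075000 / (1 − (1+0.0075000)^−144) = $1,280.28.
Total interest on Plan B = 144 × $1,280.28 − $112,500 = $71,860.32.
Plan A is lower by $18,060.72.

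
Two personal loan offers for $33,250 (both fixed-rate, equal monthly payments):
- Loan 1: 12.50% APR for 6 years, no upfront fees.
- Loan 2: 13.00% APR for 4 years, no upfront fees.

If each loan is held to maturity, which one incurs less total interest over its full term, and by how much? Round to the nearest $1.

Loan 1: at 12.50% the monthly rate is 0.0104167, so the payment is 33,250 × 0.0104167 / (1 − 1.0104167^−72) = $658.72.
Total interest on Loan 1 = 72 × $658.72 − $33,250 = $14,177.84.
Loan 2: monthly rate = 13%/12 = 0.0108333; payment = 33,250 × 0.0108333 / (1 − (1+0.0108333)^−48) = $892.01.
Total interest on Loan 2 = 48 × $892.01 − $33,250 = $9,566.48.
Loan 2 is lower by $4,611.36.

Loan 2 by $4,611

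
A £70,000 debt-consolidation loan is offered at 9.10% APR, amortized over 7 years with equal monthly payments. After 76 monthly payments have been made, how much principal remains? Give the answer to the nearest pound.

£8,738

With monthly rate i = 9.1%/12 = 0.0075833, the balance after k of n payments is P · [(1+i)^n − (1+i)^k] / [(1+i)^n − 1].
(1+0.0075833)^84 = 1.88626154 and (1+0.0075833)^76 = 1.77563669, so the balance is 70,000 × (1.88626154 − 1.77563669) / (1.88626154 − 1) = £8,737.53.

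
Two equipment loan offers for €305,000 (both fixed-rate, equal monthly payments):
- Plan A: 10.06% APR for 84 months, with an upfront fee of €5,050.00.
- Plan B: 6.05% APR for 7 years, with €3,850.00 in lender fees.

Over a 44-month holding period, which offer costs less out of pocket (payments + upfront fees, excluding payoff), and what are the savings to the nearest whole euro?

Plan A: at 10.06% the monthly rate is 0.0083833, so the payment is 305,000 × 0.0083833 / (1 − 1.0083833^−84) = €5,072.82.
Plan B: monthly rate = 6.05%/12 = 0.0050417; payment = 305,000 × 0.0050417 / (1 − (1+0.0050417)^−84) = €4,462.92.
Over 44 months: Plan A costs 44 × €5,072.82 + €5,050.00 = €228,254.08; Plan B costs 44 × €4,462.92 + €3,850.00 = €200,218.48.
Plan B is cheaper by €228,254.08 − €200,218.48 = €28,035.60.

Plan B by €28,036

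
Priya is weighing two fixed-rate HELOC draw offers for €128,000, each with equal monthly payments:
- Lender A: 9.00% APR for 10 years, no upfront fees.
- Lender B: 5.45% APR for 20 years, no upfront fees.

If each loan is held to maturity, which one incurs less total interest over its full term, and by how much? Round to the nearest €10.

Lender A: at 9.00% the monthly rate is 0.0075000, so the payment is 128,000 × 0.0075000 / (1 − 1.0075000^−120) = €1,621.45.
Total interest on Lender A = 120 × €1,621.45 − €128,000 = €66,574.00.
Lender B: monthly rate = 5.45%/12 = 0.0045417; payment = 128,000 × 0.0045417 / (1 − (1+0.0045417)^−240) = €876.88.
Total interest on Lender B = 240 × €876.88 − €128,000 = €82,451.20.
Lender A is lower by €15,877.20.

Lender A by €15,880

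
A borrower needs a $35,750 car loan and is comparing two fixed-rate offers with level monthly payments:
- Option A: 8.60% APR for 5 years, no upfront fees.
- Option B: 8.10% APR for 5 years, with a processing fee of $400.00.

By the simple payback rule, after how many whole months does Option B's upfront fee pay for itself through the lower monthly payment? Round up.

47 months

Option A: at 8.60% the monthly rate is 0.0071667, so the payment is 35,750 × 0.0071667 / (1 − 1.0071667^−60) = $735.19.
Option B: monthly rate = 8.1%/12 = 0.0067500; payment = 35,750 × 0.0067500 / (1 − (1+0.0067500)^−60) = $726.59.
Monthly savings = $735.19 − $726.59 = $8.60.
Break-even = $400.00 / $8.60 = 46.51 → 47 months.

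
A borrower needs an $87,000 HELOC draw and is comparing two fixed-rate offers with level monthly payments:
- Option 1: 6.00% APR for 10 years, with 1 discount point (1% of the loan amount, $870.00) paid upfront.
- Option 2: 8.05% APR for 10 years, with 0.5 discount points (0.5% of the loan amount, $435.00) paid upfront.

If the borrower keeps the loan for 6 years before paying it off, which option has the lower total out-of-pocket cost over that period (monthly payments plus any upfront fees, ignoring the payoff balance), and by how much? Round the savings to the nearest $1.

Option 1: at 6.00% the monthly rate is 0.0050000, so the payment is 87,000 × 0.0050000 / (1 − 1.0050000^−120) = $965.88.
Option 2: monthly rate = 8.05%/12 = 0.0067083; payment = 87,000 × 0.0067083 / (1 − (1+0.0067083)^−120) = $1,057.85.
Over 72 months: Option 1 costs 72 × $965.88 + $870.00 = $70,413.36; Option 2 costs 72 × $1,057.85 + $435.00 = $76,600.20.
Option 1 is cheaper by $76,600.20 − $70,413.36 = $6,186.84.

Option 1 by $6,187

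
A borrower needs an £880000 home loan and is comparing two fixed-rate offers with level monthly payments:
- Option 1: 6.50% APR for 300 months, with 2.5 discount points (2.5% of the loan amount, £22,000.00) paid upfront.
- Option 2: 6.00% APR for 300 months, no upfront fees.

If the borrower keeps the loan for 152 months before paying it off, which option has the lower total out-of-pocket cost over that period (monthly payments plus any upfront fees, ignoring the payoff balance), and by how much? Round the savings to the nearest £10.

Option 1: monthly rate = 6.5%/12 = 0.0054167; payment = 880,000 × 0.0054167 / (1 − (1+0.0054167)^−300) = £5,941.82.
Option 2: at 6.00% the monthly rate is 0.0050000, so the payment is 880,000 × 0.0050000 / (1 − 1.0050000^−300) = £5,669.85.
Over 152 months: Option 1 costs 152 × £5,941.82 + £22,000.00 = £925,156.64; Option 2 costs 152 × £5,669.85 = £861,817.20.
Option 2 is cheaper by £925,156.64 − £861,817.20 = £63,339.44.

Option 2 by £63,340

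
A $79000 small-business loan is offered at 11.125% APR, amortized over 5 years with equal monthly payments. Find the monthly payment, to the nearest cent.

$1,722.58

Monthly rate = 11.125%/12 = 0.0092708; payment = 79,000 × 0.0092708 / (1 − (1+0.0092708)^−60) = $1,722.58.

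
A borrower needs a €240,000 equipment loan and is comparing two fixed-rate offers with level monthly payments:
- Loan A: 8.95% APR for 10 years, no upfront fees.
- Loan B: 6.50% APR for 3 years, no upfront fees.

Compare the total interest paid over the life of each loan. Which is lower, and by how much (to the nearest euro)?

Loan A: at 8.95% the monthly rate is 0.0074583, so the payment is 240,000 × 0.0074583 / (1 − 1.0074583^−120) = €3,033.73.
Total interest on Loan A = 120 × €3,033.73 − €240,000 = €124,047.60.
Loan B: at 6.50% the monthly rate is 0.0054167, so the payment is 240,000 × 0.0054167 / (1 − 1.0054167^−36) = €7,355.76.
Total interest on Loan B = 36 × €7,355.76 − €240,000 = €24,807.36.
Loan B is lower by €99,240.24.

Loan B by €99,240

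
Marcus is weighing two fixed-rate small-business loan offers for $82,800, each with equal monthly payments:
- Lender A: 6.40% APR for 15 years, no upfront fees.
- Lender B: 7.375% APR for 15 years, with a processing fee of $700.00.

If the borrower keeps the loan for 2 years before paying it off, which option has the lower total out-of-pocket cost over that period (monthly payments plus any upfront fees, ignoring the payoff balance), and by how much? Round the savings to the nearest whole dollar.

Lender A by $1,779

Lender A: monthly rate = 6.4%/12 = 0.0053333; payment = 82,800 × 0.0053333 / (1 − (1+0.0053333)^−180) = $716.73.
Lender B: at 7.375% the monthly rate is 0.0061458, so the payment is 82,800 × 0.0061458 / (1 − 1.0061458^−180) = $761.70.
Over 24 months: Lender A costs 24 × $716.73 = $17,201.52; Lender B costs 24 × $761.70 + $700.00 = $18,980.80.
Lender A is cheaper by $18,980.80 − $17,201.52 = $1,779.28.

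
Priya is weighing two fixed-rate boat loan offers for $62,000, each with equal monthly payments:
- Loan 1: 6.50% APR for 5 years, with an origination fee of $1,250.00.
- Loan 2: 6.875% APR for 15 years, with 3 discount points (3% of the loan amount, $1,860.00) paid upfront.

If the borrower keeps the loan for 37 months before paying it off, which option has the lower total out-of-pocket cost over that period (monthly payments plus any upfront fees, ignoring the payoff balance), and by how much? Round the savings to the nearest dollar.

Loan 2 by $23,816

Loan 1: monthly rate = 6.5%/12 = 0.0054167; payment = 62,000 × 0.0054167 / (1 − (1+0.0054167)^−60) = $1,213.10.
Loan 2: monthly rate = 6.875%/12 = 0.0057292; payment = 62,000 × 0.0057292 / (1 − (1+0.0057292)^−180) = $552.95.
Over 37 months: Loan 1 costs 37 × $1,213.10 + $1,250.00 = $46,134.70; Loan 2 costs 37 × $552.95 + $1,860.00 = $22,319.15.
Loan 2 is cheaper by $46,134.70 − $22,319.15 = $23,815.55.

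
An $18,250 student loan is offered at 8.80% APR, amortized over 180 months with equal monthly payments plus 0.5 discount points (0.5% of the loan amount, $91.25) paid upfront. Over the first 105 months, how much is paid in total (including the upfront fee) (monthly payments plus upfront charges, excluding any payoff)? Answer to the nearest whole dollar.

At 8.80% the monthly rate is 0.0073333, so the payment is 18,250 × 0.0073333 / (1 − 1.0073333^−180) = $182.94.
Total outlay = 105 × $182.94 + $91.25 = $19,299.95.

$19,300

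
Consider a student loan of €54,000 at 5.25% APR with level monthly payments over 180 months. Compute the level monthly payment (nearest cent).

€434.09

At 5.25% the monthly rate is 0.0043750, so the payment is 54,000 × 0.0043750 / (1 − 1.0043750^−180) = €434.09.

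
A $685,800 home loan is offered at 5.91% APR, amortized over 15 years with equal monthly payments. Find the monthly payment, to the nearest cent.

Monthly rate = 5.91%/12 = 0.0049250; payment = 685,800 × 0.0049250 / (1 − (1+0.0049250)^−180) = $5,753.88.

$5,753.88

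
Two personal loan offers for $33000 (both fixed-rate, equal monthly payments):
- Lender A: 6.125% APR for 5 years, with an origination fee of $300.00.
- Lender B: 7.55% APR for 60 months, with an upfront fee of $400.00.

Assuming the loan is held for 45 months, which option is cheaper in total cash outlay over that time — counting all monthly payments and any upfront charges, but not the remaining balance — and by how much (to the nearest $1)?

Lender A by $1,096

Lender A: monthly rate = 6.125%/12 = 0.0051042; payment = 33,000 × 0.0051042 / (1 − (1+0.0051042)^−60) = $639.90.
Lender B: at 7.55% the monthly rate is 0.0062917, so the payment is 33,000 × 0.0062917 / (1 − 1.0062917^−60) = $662.04.
Over 45 months: Lender A costs 45 × $639.90 + $300.00 = $29,095.50; Lender B costs 45 × $662.04 + $400.00 = $30,191.80.
Lender A is cheaper by $30,191.80 − $29,095.50 = $1,096.30.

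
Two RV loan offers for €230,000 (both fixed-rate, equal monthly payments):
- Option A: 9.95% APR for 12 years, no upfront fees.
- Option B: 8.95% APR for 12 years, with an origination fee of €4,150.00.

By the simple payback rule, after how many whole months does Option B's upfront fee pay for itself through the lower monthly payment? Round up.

32 months

Option A: at 9.95% the monthly rate is 0.0082917, so the payment is 230,000 × 0.0082917 / (1 − 1.0082917^−144) = €2,742.04.
Option B: at 8.95% the monthly rate is 0.0074583, so the payment is 230,000 × 0.0074583 / (1 − 1.0074583^−144) = €2,611.00.
Monthly savings = €2,742.04 − €2,611.00 = €131.04.
Break-even = €4,150.00 / €131.04 = 31.67 → 32 months.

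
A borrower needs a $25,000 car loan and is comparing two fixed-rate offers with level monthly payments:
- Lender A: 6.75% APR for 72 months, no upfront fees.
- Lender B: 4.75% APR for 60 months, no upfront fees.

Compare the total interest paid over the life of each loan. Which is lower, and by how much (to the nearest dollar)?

Lender A: at 6.75% the monthly rate is 0.0056250, so the payment is 25,000 × 0.0056250 / (1 − 1.0056250^−72) = $423.23.
Total interest on Lender A = 72 × $423.23 − $25,000 = $5,472.56.
Lender B: monthly rate = 4.75%/12 = 0.0039583; payment = 25,000 × 0.0039583 / (1 − (1+0.0039583)^−60) = $468.92.
Total interest on Lender B = 60 × $468.92 − $25,000 = $3,135.20.
Lender B is lower by $2,337.36.

Lender B by $2,337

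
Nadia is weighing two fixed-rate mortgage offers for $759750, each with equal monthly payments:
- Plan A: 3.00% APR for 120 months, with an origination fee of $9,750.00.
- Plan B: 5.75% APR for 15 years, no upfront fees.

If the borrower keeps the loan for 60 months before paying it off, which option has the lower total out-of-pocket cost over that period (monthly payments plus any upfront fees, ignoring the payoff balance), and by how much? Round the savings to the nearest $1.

Plan B by $71,380

Plan A: monthly rate = 3%/12 = 0.0025000; payment = 759,750 × 0.0025000 / (1 − (1+0.0025000)^−120) = $7,336.20.
Plan B: at 5.75% the monthly rate is 0.0047917, so the payment is 759,750 × 0.0047917 / (1 − 1.0047917^−180) = $6,309.04.
Over 60 months: Plan A costs 60 × $7,336.20 + $9,750.00 = $449,922.00; Plan B costs 60 × $6,309.04 = $378,542.40.
Plan B is cheaper by $449,922.00 − $378,542.40 = $71,379.60.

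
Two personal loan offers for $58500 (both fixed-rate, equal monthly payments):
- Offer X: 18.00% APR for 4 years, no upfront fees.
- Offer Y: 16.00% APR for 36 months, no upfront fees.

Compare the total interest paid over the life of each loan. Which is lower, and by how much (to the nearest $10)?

Offer X: monthly rate = 18%/12 = 0.0150000; payment = 58,500 × 0.0150000 / (1 − (1+0.0150000)^−48) = $1,718.44.
Total interest on Offer X = 48 × $1,718.44 − $58,500 = $23,985.12.
Offer Y: monthly rate = 16%/12 = 0.0133333; payment = 58,500 × 0.0133333 / (1 − (1+0.0133333)^−36) = $2,056.69.
Total interest on Offer Y = 36 × $2,056.69 − $58,500 = $15,540.84.
Offer Y is lower by $8,444.28.

Offer Y by $8,440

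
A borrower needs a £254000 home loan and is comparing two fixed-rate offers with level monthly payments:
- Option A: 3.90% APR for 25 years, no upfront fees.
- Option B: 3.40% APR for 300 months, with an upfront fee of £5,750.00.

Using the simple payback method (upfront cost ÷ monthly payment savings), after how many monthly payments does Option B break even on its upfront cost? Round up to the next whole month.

Option A: monthly rate = 3.9%/12 = 0.0032500; payment = 254,000 × 0.0032500 / (1 − (1+0.0032500)^−300) = £1,326.72.
Option B: at 3.40% the monthly rate is 0.0028333, so the payment is 254,000 × 0.0028333 / (1 − 1.0028333^−300) = £1,258.00.
Monthly savings = £1,326.72 − £1,258.00 = £68.72.
Break-even = £5,750.00 / £68.72 = 83.67 → 84 months.

84 months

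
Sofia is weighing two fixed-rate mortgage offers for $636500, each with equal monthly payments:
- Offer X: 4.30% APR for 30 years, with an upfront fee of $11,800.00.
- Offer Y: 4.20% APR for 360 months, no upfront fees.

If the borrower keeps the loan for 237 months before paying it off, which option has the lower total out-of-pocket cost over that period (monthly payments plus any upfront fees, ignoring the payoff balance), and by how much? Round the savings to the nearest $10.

Offer Y by $20,630

Offer X: monthly rate = 4.3%/12 = 0.0035833; payment = 636,500 × 0.0035833 / (1 − (1+0.0035833)^−360) = $3,149.86.
Offer Y: at 4.20% the monthly rate is 0.0035000, so the payment is 636,500 × 0.0035000 / (1 − 1.0035000^−360) = $3,112.59.
Over 237 months: Offer X costs 237 × $3,149.86 + $11,800.00 = $758,316.82; Offer Y costs 237 × $3,112.59 = $737,683.83.
Offer Y is cheaper by $758,316.82 − $737,683.83 = $20,632.99.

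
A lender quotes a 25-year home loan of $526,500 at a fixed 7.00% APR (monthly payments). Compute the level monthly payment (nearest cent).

At 7.00% the monthly rate is 0.0058333, so the payment is 526,500 × 0.0058333 / (1 − 1.0058333^−300) = $3,721.19.

$3,721.19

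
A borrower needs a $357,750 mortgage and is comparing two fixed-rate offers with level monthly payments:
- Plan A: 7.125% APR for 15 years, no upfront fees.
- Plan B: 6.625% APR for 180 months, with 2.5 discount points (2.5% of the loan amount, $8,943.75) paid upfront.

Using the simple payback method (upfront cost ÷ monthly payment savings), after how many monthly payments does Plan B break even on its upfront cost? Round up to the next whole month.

90 months

Plan A: at 7.125% the monthly rate is 0.0059375, so the payment is 357,750 × 0.0059375 / (1 − 1.0059375^−180) = $3,240.61.
Plan B: at 6.625% the monthly rate is 0.0055208, so the payment is 357,750 × 0.0055208 / (1 − 1.0055208^−180) = $3,141.02.
Monthly savings = $3,240.61 − $3,141.02 = $99.59.
Break-even = $8,943.75 / $99.59 = 89.81 → 90 months.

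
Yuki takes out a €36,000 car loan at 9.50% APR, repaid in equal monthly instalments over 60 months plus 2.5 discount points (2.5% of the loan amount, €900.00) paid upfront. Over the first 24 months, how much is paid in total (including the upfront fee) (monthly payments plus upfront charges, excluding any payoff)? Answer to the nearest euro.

At 9.50% the monthly rate is 0.0079167, so the payment is 36,000 × 0.0079167 / (1 − 1.0079167^−60) = €756.07.
Total outlay = 24 × €756.07 + €900.00 = €19,045.68.

€19,046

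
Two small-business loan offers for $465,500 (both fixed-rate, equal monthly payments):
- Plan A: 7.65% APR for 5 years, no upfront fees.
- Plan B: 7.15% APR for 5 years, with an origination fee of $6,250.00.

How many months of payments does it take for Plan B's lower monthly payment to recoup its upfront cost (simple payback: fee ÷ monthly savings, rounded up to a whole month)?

57 months

Plan A: monthly rate = 7.65%/12 = 0.0063750; payment = 465,500 × 0.0063750 / (1 − (1+0.0063750)^−60) = $9,360.88.
Plan B: at 7.15% the monthly rate is 0.0059583, so the payment is 465,500 × 0.0059583 / (1 − 1.0059583^−60) = $9,250.44.
Monthly savings = $9,360.88 − $9,250.44 = $110.44.
Break-even = $6,250.00 / $110.44 = 56.59 → 57 months.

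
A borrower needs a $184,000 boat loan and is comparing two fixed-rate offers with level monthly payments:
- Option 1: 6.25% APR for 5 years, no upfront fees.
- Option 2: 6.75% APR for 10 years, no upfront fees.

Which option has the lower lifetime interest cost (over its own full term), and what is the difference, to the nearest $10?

Option 1: monthly rate = 6.25%/12 = 0.0052083; payment = 184,000 × 0.0052083 / (1 − (1+0.0052083)^−60) = $3,578.66.
Total interest on Option 1 = 60 × $3,578.66 − $184,000 = $30,719.60.
Option 2: monthly rate = 6.75%/12 = 0.0056250; payment = 184,000 × 0.0056250 / (1 − (1+0.0056250)^−120) = $2,112.76.
Total interest on Option 2 = 120 × $2,112.76 − $184,000 = $69,531.20.
Option 1 is lower by $38,811.60.

Option 1 by $38,810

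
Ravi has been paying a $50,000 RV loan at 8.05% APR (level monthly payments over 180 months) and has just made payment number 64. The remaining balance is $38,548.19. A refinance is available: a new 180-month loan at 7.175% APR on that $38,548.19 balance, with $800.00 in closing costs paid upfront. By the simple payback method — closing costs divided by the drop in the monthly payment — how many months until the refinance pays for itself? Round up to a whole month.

Current payment = 50,000 × 8.05%/12 / (1 − (1+0.0067083)^−180) = $479.27.
Refinanced payment = 38,548.19 × 0.0059792 / (1 − (1+0.0059792)^−180) = $350.26.
Monthly savings = $479.27 − $350.26 = $129.01.
Break-even = $800.00 / $129.01 = 6.20 → 7 months.

7 months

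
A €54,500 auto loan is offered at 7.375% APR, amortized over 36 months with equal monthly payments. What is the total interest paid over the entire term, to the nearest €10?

Monthly rate = 7.375%/12 = 0.0061458; payment = 54,500 × 0.0061458 / (1 − (1+0.0061458)^−36) = €1,692.16.
Total paid = 36 × €1,692.16 = €60,917.76; interest = €60,917.76 − €54,500 = €6,417.76.

€6,420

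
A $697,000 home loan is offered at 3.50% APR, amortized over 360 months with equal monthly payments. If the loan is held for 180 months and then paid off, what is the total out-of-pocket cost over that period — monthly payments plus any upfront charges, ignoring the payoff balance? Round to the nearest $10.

At 3.50% the monthly rate is 0.0029167, so the payment is 697,000 × 0.0029167 / (1 − 1.0029167^−360) = $3,129.84.
Total outlay = 180 × $3,129.84 = $563,371.20.

$563,370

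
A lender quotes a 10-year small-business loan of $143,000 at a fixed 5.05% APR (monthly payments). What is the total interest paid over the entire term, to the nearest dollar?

$39,428

Monthly rate = 5.05%/12 = 0.0042083; payment = 143,000 × 0.0042083 / (1 − (1+0.0042083)^−120) = $1,520.23.
Total paid = 120 × $1,520.23 = $182,427.60; interest = $182,427.60 − $143,000 = $39,427.60.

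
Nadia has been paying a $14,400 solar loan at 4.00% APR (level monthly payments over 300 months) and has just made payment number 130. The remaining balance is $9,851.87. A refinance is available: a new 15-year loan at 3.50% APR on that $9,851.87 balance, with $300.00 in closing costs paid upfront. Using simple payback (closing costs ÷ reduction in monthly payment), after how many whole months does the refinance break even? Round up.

54 months

Current payment = 14,400 × 4%/12 / (1 − (1+0.0033333)^−300) = $76.01.
Refinanced payment = 9,851.87 × 0.0029167 / (1 − (1+0.0029167)^−180) = $70.43.
Monthly savings = $76.01 − $70.43 = $5.58.
Break-even = $300.00 / $5.58 = 53.76 → 54 months.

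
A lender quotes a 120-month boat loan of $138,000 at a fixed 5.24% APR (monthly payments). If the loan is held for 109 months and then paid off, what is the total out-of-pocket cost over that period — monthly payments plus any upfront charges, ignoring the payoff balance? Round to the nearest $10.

$161,310

Monthly rate = 5.24%/12 = 0.0043667; payment = 138,000 × 0.0043667 / (1 − (1+0.0043667)^−120) = $1,479.95.
Total outlay = 109 × $1,479.95 = $161,314.55.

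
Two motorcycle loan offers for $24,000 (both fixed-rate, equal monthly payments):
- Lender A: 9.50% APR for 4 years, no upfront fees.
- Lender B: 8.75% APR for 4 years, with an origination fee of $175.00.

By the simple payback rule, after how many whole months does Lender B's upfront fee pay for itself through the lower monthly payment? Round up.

21 months

Lender A: at 9.50% the monthly rate is 0.0079167, so the payment is 24,000 × 0.0079167 / (1 − 1.0079167^−48) = $602.96.
Lender B: monthly rate = 8.75%/12 = 0.0072917; payment = 24,000 × 0.0072917 / (1 − (1+0.0072917)^−48) = $594.40.
Monthly savings = $602.96 − $594.40 = $8.56.
Break-even = $175.00 / $8.56 = 20.44 → 21 months.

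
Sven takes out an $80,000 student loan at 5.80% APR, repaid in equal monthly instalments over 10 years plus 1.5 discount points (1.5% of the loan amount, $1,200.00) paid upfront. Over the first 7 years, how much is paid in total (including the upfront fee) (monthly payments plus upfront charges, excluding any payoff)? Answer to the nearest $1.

Monthly rate = 5.8%/12 = 0.0048333; payment = 80,000 × 0.0048333 / (1 − (1+0.0048333)^−120) = $880.15.
Total outlay = 84 × $880.15 + $1,200.00 = $75,132.60.

$75,133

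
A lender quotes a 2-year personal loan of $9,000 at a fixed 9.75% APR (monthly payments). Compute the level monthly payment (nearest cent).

$414.27

At 9.75% the monthly rate is 0.0081250, so the payment is 9,000 × 0.0081250 / (1 − 1.0081250^−24) = $414.27.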